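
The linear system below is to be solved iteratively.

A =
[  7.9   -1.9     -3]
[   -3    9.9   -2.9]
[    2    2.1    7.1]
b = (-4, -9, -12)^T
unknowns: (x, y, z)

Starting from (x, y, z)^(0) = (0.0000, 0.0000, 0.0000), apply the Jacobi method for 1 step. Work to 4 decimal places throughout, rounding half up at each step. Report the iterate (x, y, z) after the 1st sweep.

Iteration 1:
  x = (-4 - (-1.9)·0.0000 - (-3)·0.0000) / (7.9) = -0.5063
  y = (-9 - (-3)·0.0000 - (-2.9)·0.0000) / (9.9) = -0.9091
  z = (-12 - (2)·0.0000 - (2.1)·0.0000) / (7.1) = -1.6901

(-0.5063, -0.9091, -1.6901)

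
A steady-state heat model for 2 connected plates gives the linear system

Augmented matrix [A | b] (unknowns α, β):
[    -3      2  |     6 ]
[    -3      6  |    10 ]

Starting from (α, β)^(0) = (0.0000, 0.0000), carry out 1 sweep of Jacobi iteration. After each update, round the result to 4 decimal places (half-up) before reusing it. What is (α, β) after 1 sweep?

Iteration 1:
  α = (6 - (2)·0.0000) / (-3) = -2.0000
  β = (10 - (-3)·0.0000) / (6) = 1.6667

(-2.0000, 1.6667)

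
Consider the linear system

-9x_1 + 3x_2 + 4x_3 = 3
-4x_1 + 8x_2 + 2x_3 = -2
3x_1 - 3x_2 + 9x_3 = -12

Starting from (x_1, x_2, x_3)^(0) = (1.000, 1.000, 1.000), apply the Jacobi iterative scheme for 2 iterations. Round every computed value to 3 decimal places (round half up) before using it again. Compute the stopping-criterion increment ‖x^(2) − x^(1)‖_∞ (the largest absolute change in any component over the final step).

1.370

Iteration 1:
  x_1 = (3 - (3)·1.000 - (4)·1.000) / (-9) = 0.444
  x_2 = (-2 - (-4)·1.000 - (2)·1.000) / (8) = 0.000
  x_3 = (-12 - (3)·1.000 - (-3)·1.000) / (9) = -1.333
Iteration 2:
  x_1 = (3 - (3)·0.000 - (4)·-1.333) / (-9) = -0.926
  x_2 = (-2 - (-4)·0.444 - (2)·-1.333) / (8) = 0.305
  x_3 = (-12 - (3)·0.444 - (-3)·0.000) / (9) = -1.481
Change: (-1.370, 0.305, -0.148) → max |·| = 1.370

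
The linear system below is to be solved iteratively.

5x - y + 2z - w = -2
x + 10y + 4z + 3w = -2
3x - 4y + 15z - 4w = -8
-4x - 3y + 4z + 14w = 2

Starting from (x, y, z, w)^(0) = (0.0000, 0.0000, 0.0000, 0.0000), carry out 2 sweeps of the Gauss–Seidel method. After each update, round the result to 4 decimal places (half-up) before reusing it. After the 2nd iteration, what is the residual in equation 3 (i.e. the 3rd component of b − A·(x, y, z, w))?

Iteration 1:
  x = (-2 - (-1)·0.0000 - (2)·0.0000 - (-1)·0.0000) / (5) = -0.4000
  y = (-2 - (1)·-0.4000 - (4)·0.0000 - (3)·0.0000) / (10) = -0.1600
  z = (-8 - (3)·-0.4000 - (-4)·-0.1600 - (-4)·0.0000) / (15) = -0.4960
  w = (2 - (-4)·-0.4000 - (-3)·-0.1600 - (4)·-0.4960) / (14) = 0.1360
Iteration 2:
  x = (-2 - (-1)·-0.1600 - (2)·-0.4960 - (-1)·0.1360) / (5) = -0.2064
  y = (-2 - (1)·-0.2064 - (4)·-0.4960 - (3)·0.1360) / (10) = -0.0218
  z = (-8 - (3)·-0.2064 - (-4)·-0.0218 - (-4)·0.1360) / (15) = -0.4616
  w = (2 - (-4)·-0.2064 - (-3)·-0.0218 - (4)·-0.4616) / (14) = 0.2111
Residual b − A·x = (0.1445, -0.3625, 0.3004, 0.0000)

0.3004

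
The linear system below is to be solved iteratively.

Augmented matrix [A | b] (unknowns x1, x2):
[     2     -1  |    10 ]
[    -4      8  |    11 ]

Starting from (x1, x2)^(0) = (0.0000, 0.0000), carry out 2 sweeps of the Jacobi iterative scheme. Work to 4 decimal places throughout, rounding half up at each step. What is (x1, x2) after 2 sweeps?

(5.6875, 3.8750)

Iteration 1:
  x1 = (10 - (-1)·0.0000) / (2) = 5.0000
  x2 = (11 - (-4)·0.0000) / (8) = 1.3750
Iteration 2:
  x1 = (10 - (-1)·1.3750) / (2) = 5.6875
  x2 = (11 - (-4)·5.0000) / (8) = 3.8750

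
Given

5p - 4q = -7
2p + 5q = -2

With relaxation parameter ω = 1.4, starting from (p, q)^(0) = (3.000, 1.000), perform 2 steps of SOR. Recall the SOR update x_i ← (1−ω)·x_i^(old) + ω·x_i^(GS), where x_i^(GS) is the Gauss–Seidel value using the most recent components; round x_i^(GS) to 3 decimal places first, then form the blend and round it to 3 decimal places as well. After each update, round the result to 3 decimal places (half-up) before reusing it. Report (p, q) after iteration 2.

(-0.940, -0.106)

Iteration 1:
  p: GS value = (-7 - (-4)·1.000) / (5) = -0.600;  p ← (1−ω)·3.000 + ω·-0.600 = -2.040
  q: GS value = (-2 - (2)·-2.040) / (5) = 0.416;  q ← (1−ω)·1.000 + ω·0.416 = 0.182
Iteration 2:
  p: GS value = (-7 - (-4)·0.182) / (5) = -1.254;  p ← (1−ω)·-2.040 + ω·-1.254 = -0.940
  q: GS value = (-2 - (2)·-0.940) / (5) = -0.024;  q ← (1−ω)·0.182 + ω·-0.024 = -0.106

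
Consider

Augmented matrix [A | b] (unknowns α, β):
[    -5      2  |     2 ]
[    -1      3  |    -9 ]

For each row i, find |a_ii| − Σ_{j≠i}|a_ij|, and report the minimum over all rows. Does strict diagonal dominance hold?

2

row 1: |-5| − (2) = 3
row 2: |3| − (1) = 2
minimum over rows = 2 → strictly diagonally dominant (convergence guaranteed)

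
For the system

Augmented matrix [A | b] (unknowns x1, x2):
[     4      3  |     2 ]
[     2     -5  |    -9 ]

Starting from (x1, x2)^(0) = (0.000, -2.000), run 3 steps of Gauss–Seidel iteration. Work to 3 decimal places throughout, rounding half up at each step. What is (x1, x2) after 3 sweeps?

Iteration 1:
  x1 = (2 - (3)·-2.000) / (4) = 2.000
  x2 = (-9 - (2)·2.000) / (-5) = 2.600
Iteration 2:
  x1 = (2 - (3)·2.600) / (4) = -1.450
  x2 = (-9 - (2)·-1.450) / (-5) = 1.220
Iteration 3:
  x1 = (2 - (3)·1.220) / (4) = -0.415
  x2 = (-9 - (2)·-0.415) / (-5) = 1.634

(-0.415, 1.634)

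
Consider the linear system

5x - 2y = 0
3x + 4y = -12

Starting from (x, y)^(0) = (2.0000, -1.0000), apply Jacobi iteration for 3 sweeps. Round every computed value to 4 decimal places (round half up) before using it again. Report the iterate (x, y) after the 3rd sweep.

(-1.0800, -1.6500)

Iteration 1:
  x = (0 - (-2)·-1.0000) / (5) = -0.4000
  y = (-12 - (3)·2.0000) / (4) = -4.5000
Iteration 2:
  x = (0 - (-2)·-4.5000) / (5) = -1.8000
  y = (-12 - (3)·-0.4000) / (4) = -2.7000
Iteration 3:
  x = (0 - (-2)·-2.7000) / (5) = -1.0800
  y = (-12 - (3)·-1.8000) / (4) = -1.6500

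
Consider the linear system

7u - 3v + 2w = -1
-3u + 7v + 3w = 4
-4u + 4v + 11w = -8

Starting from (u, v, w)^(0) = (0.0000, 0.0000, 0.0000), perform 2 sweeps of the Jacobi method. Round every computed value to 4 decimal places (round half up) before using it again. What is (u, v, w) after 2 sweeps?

(0.3098, 0.8219, -0.9870)

Iteration 1:
  u = (-1 - (-3)·0.0000 - (2)·0.0000) / (7) = -0.1429
  v = (4 - (-3)·0.0000 - (3)·0.0000) / (7) = 0.5714
  w = (-8 - (-4)·0.0000 - (4)·0.0000) / (11) = -0.7273
Iteration 2:
  u = (-1 - (-3)·0.5714 - (2)·-0.7273) / (7) = 0.3098
  v = (4 - (-3)·-0.1429 - (3)·-0.7273) / (7) = 0.8219
  w = (-8 - (-4)·-0.1429 - (4)·0.5714) / (11) = -0.9870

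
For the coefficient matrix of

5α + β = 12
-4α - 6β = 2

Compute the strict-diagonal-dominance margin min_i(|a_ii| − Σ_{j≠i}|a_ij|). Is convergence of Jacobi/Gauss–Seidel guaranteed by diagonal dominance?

row 1: |5| − (1) = 4
row 2: |-6| − (4) = 2
minimum over rows = 2 → strictly diagonally dominant (convergence guaranteed)

2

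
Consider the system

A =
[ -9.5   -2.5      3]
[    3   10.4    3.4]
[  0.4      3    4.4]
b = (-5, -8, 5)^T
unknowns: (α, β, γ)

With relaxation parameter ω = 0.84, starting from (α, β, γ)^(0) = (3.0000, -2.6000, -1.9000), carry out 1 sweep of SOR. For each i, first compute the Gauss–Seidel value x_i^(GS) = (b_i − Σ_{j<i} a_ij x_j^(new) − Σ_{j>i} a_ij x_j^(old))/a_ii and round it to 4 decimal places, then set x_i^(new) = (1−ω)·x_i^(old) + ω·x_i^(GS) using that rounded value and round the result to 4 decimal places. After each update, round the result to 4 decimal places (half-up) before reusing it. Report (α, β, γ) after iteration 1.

(0.9928, -0.7810, 1.0220)

Iteration 1:
  α: GS value = (-5 - (-2.5)·-2.6000 - (3)·-1.9000) / (-9.5) = 0.6105;  α ← (1−ω)·3.0000 + ω·0.6105 = 0.9928
  β: GS value = (-8 - (3)·0.9928 - (3.4)·-1.9000) / (10.4) = -0.4345;  β ← (1−ω)·-2.6000 + ω·-0.4345 = -0.7810
  γ: GS value = (5 - (0.4)·0.9928 - (3)·-0.7810) / (4.4) = 1.5786;  γ ← (1−ω)·-1.9000 + ω·1.5786 = 1.0220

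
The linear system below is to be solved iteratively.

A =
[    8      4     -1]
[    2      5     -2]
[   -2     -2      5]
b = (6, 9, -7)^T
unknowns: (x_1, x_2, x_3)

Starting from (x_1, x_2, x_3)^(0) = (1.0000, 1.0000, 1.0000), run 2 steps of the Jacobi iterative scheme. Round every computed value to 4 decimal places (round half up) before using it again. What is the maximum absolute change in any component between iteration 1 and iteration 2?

Iteration 1:
  x_1 = (6 - (4)·1.0000 - (-1)·1.0000) / (8) = 0.3750
  x_2 = (9 - (2)·1.0000 - (-2)·1.0000) / (5) = 1.8000
  x_3 = (-7 - (-2)·1.0000 - (-2)·1.0000) / (5) = -0.6000
Iteration 2:
  x_1 = (6 - (4)·1.8000 - (-1)·-0.6000) / (8) = -0.2250
  x_2 = (9 - (2)·0.3750 - (-2)·-0.6000) / (5) = 1.4100
  x_3 = (-7 - (-2)·0.3750 - (-2)·1.8000) / (5) = -0.5300
Change: (-0.6000, -0.3900, 0.0700) → max |·| = 0.6000

0.6000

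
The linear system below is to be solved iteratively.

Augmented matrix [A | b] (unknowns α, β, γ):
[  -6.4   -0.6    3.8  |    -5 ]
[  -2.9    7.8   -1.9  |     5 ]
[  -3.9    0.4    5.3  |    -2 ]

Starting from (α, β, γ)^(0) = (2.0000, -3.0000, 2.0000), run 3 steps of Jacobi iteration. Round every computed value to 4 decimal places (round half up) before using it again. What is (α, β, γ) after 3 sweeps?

(1.2877, 1.4348, 0.5097)

Iteration 1:
  α = (-5 - (-0.6)·-3.0000 - (3.8)·2.0000) / (-6.4) = 2.2500
  β = (5 - (-2.9)·2.0000 - (-1.9)·2.0000) / (7.8) = 1.8718
  γ = (-2 - (-3.9)·2.0000 - (0.4)·-3.0000) / (5.3) = 1.3208
Iteration 2:
  α = (-5 - (-0.6)·1.8718 - (3.8)·1.3208) / (-6.4) = 1.3900
  β = (5 - (-2.9)·2.2500 - (-1.9)·1.3208) / (7.8) = 1.7993
  γ = (-2 - (-3.9)·2.2500 - (0.4)·1.8718) / (5.3) = 1.1370
Iteration 3:
  α = (-5 - (-0.6)·1.7993 - (3.8)·1.1370) / (-6.4) = 1.2877
  β = (5 - (-2.9)·1.3900 - (-1.9)·1.1370) / (7.8) = 1.4348
  γ = (-2 - (-3.9)·1.3900 - (0.4)·1.7993) / (5.3) = 0.5097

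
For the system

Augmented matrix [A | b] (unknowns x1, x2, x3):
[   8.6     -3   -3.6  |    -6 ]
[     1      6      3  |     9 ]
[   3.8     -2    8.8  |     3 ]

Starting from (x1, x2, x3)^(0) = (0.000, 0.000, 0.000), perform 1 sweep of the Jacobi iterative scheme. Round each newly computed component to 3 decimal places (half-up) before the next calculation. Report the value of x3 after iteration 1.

0.341

Iteration 1:
  x1 = (-6 - (-3)·0.000 - (-3.6)·0.000) / (8.6) = -0.698
  x2 = (9 - (1)·0.000 - (3)·0.000) / (6) = 1.500
  x3 = (3 - (3.8)·0.000 - (-2)·0.000) / (8.8) = 0.341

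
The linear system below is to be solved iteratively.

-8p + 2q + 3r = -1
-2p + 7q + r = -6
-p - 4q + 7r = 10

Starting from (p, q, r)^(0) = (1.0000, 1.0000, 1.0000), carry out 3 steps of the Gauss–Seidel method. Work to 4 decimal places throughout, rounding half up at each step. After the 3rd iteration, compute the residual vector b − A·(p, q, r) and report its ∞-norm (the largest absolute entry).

0.0519

Iteration 1:
  p = (-1 - (2)·1.0000 - (3)·1.0000) / (-8) = 0.7500
  q = (-6 - (-2)·0.7500 - (1)·1.0000) / (7) = -0.7857
  r = (10 - (-1)·0.7500 - (-4)·-0.7857) / (7) = 1.0867
Iteration 2:
  p = (-1 - (2)·-0.7857 - (3)·1.0867) / (-8) = 0.3361
  q = (-6 - (-2)·0.3361 - (1)·1.0867) / (7) = -0.9164
  r = (10 - (-1)·0.3361 - (-4)·-0.9164) / (7) = 0.9529
Iteration 3:
  p = (-1 - (2)·-0.9164 - (3)·0.9529) / (-8) = 0.2532
  q = (-6 - (-2)·0.2532 - (1)·0.9529) / (7) = -0.9209
  r = (10 - (-1)·0.2532 - (-4)·-0.9209) / (7) = 0.9385
Residual b − A·x = (0.0519, 0.0142, 0.0001); ∞-norm = 0.0519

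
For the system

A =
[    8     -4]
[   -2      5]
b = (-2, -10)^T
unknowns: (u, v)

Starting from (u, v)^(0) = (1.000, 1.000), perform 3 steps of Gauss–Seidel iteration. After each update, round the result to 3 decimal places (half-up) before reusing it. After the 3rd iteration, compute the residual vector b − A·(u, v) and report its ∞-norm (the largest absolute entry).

Iteration 1:
  u = (-2 - (-4)·1.000) / (8) = 0.250
  v = (-10 - (-2)·0.250) / (5) = -1.900
Iteration 2:
  u = (-2 - (-4)·-1.900) / (8) = -1.200
  v = (-10 - (-2)·-1.200) / (5) = -2.480
Iteration 3:
  u = (-2 - (-4)·-2.480) / (8) = -1.490
  v = (-10 - (-2)·-1.490) / (5) = -2.596
Residual b − A·x = (-0.464, 0.000); ∞-norm = 0.464

0.464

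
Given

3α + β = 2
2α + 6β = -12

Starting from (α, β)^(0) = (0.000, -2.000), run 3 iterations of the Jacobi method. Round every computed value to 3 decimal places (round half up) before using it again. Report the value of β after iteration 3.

-2.444

Iteration 1:
  α = (2 - (1)·-2.000) / (3) = 1.333
  β = (-12 - (2)·0.000) / (6) = -2.000
Iteration 2:
  α = (2 - (1)·-2.000) / (3) = 1.333
  β = (-12 - (2)·1.333) / (6) = -2.444
Iteration 3:
  α = (2 - (1)·-2.444) / (3) = 1.481
  β = (-12 - (2)·1.333) / (6) = -2.444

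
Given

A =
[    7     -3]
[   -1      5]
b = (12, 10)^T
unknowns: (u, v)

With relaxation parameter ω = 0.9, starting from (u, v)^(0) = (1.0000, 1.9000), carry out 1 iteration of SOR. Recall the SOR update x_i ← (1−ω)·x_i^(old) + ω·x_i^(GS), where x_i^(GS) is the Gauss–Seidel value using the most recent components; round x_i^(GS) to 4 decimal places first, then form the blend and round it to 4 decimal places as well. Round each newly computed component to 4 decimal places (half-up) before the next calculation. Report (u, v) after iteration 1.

Iteration 1:
  u: GS value = (12 - (-3)·1.9000) / (7) = 2.5286;  u ← (1−ω)·1.0000 + ω·2.5286 = 2.3757
  v: GS value = (10 - (-1)·2.3757) / (5) = 2.4751;  v ← (1−ω)·1.9000 + ω·2.4751 = 2.4176

(2.3757, 2.4176)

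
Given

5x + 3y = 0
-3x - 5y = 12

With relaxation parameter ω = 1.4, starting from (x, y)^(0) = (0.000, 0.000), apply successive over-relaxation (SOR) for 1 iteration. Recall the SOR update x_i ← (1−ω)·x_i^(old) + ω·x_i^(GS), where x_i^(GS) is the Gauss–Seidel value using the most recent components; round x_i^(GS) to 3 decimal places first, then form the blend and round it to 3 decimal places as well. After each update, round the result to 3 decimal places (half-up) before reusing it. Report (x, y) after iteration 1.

(0.000, -3.360)

Iteration 1:
  x: GS value = (0 - (3)·0.000) / (5) = 0.000;  x ← (1−ω)·0.000 + ω·0.000 = 0.000
  y: GS value = (12 - (-3)·0.000) / (-5) = -2.400;  y ← (1−ω)·0.000 + ω·-2.400 = -3.360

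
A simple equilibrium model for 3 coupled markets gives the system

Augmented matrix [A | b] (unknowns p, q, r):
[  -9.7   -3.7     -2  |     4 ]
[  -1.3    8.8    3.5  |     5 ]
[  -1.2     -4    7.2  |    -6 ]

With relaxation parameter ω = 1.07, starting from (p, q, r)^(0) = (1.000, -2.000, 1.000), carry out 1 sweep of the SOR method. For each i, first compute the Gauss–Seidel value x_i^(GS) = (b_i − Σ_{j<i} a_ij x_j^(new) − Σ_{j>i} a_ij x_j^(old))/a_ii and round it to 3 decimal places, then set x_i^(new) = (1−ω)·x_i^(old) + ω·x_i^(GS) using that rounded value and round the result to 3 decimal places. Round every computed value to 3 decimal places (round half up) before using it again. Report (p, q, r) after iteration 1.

Iteration 1:
  p: GS value = (4 - (-3.7)·-2.000 - (-2)·1.000) / (-9.7) = 0.144;  p ← (1−ω)·1.000 + ω·0.144 = 0.084
  q: GS value = (5 - (-1.3)·0.084 - (3.5)·1.000) / (8.8) = 0.183;  q ← (1−ω)·-2.000 + ω·0.183 = 0.336
  r: GS value = (-6 - (-1.2)·0.084 - (-4)·0.336) / (7.2) = -0.633;  r ← (1−ω)·1.000 + ω·-0.633 = -0.747

(0.084, 0.336, -0.747)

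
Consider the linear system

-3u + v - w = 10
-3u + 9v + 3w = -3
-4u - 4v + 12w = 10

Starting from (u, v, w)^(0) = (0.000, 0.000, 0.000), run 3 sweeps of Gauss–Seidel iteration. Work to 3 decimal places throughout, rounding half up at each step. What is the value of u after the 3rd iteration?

-3.497

Iteration 1:
  u = (10 - (1)·0.000 - (-1)·0.000) / (-3) = -3.333
  v = (-3 - (-3)·-3.333 - (3)·0.000) / (9) = -1.444
  w = (10 - (-4)·-3.333 - (-4)·-1.444) / (12) = -0.759
Iteration 2:
  u = (10 - (1)·-1.444 - (-1)·-0.759) / (-3) = -3.562
  v = (-3 - (-3)·-3.562 - (3)·-0.759) / (9) = -1.268
  w = (10 - (-4)·-3.562 - (-4)·-1.268) / (12) = -0.777
Iteration 3:
  u = (10 - (1)·-1.268 - (-1)·-0.777) / (-3) = -3.497
  v = (-3 - (-3)·-3.497 - (3)·-0.777) / (9) = -1.240
  w = (10 - (-4)·-3.497 - (-4)·-1.240) / (12) = -0.746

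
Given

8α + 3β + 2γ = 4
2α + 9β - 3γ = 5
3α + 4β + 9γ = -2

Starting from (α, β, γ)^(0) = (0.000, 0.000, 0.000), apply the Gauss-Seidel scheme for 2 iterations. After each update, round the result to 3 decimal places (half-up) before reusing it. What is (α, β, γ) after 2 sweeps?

Iteration 1:
  α = (4 - (3)·0.000 - (2)·0.000) / (8) = 0.500
  β = (5 - (2)·0.500 - (-3)·0.000) / (9) = 0.444
  γ = (-2 - (3)·0.500 - (4)·0.444) / (9) = -0.586
Iteration 2:
  α = (4 - (3)·0.444 - (2)·-0.586) / (8) = 0.480
  β = (5 - (2)·0.480 - (-3)·-0.586) / (9) = 0.254
  γ = (-2 - (3)·0.480 - (4)·0.254) / (9) = -0.495

(0.480, 0.254, -0.495)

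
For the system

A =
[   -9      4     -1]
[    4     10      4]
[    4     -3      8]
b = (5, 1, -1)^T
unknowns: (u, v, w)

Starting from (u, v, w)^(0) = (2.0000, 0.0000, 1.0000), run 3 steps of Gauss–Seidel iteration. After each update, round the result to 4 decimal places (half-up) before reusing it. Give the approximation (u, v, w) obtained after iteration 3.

(-0.4704, 0.1810, 0.1781)

Iteration 1:
  u = (5 - (4)·0.0000 - (-1)·1.0000) / (-9) = -0.6667
  v = (1 - (4)·-0.6667 - (4)·1.0000) / (10) = -0.0333
  w = (-1 - (4)·-0.6667 - (-3)·-0.0333) / (8) = 0.1959
Iteration 2:
  u = (5 - (4)·-0.0333 - (-1)·0.1959) / (-9) = -0.5921
  v = (1 - (4)·-0.5921 - (4)·0.1959) / (10) = 0.2585
  w = (-1 - (4)·-0.5921 - (-3)·0.2585) / (8) = 0.2680
Iteration 3:
  u = (5 - (4)·0.2585 - (-1)·0.2680) / (-9) = -0.4704
  v = (1 - (4)·-0.4704 - (4)·0.2680) / (10) = 0.1810
  w = (-1 - (4)·-0.4704 - (-3)·0.1810) / (8) = 0.1781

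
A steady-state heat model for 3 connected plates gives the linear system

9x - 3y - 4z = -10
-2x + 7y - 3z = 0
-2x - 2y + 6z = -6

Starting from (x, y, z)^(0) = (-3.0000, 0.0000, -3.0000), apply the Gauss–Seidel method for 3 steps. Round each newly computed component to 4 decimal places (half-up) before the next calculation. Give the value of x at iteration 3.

Iteration 1:
  x = (-10 - (-3)·0.0000 - (-4)·-3.0000) / (9) = -2.4444
  y = (0 - (-2)·-2.4444 - (-3)·-3.0000) / (7) = -1.9841
  z = (-6 - (-2)·-2.4444 - (-2)·-1.9841) / (6) = -2.4762
Iteration 2:
  x = (-10 - (-3)·-1.9841 - (-4)·-2.4762) / (9) = -2.8730
  y = (0 - (-2)·-2.8730 - (-3)·-2.4762) / (7) = -1.8821
  z = (-6 - (-2)·-2.8730 - (-2)·-1.8821) / (6) = -2.5850
Iteration 3:
  x = (-10 - (-3)·-1.8821 - (-4)·-2.5850) / (9) = -2.8874
  y = (0 - (-2)·-2.8874 - (-3)·-2.5850) / (7) = -1.9328
  z = (-6 - (-2)·-2.8874 - (-2)·-1.9328) / (6) = -2.6067

-2.8874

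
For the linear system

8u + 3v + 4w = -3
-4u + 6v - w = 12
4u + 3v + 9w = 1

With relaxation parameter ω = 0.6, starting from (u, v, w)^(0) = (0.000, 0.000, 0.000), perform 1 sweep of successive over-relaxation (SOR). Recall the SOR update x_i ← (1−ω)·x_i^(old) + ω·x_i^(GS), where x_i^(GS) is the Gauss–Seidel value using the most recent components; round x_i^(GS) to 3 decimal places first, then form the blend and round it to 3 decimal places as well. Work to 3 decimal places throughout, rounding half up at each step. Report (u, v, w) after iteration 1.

(-0.225, 1.110, -0.095)

Iteration 1:
  u: GS value = (-3 - (3)·0.000 - (4)·0.000) / (8) = -0.375;  u ← (1−ω)·0.000 + ω·-0.375 = -0.225
  v: GS value = (12 - (-4)·-0.225 - (-1)·0.000) / (6) = 1.850;  v ← (1−ω)·0.000 + ω·1.850 = 1.110
  w: GS value = (1 - (4)·-0.225 - (3)·1.110) / (9) = -0.159;  w ← (1−ω)·0.000 + ω·-0.159 = -0.095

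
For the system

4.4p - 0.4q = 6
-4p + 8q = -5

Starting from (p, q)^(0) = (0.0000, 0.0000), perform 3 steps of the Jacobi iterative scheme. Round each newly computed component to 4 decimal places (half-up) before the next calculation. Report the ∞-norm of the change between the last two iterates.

0.0620

Iteration 1:
  p = (6 - (-0.4)·0.0000) / (4.4) = 1.3636
  q = (-5 - (-4)·0.0000) / (8) = -0.6250
Iteration 2:
  p = (6 - (-0.4)·-0.6250) / (4.4) = 1.3068
  q = (-5 - (-4)·1.3636) / (8) = 0.0568
Iteration 3:
  p = (6 - (-0.4)·0.0568) / (4.4) = 1.3688
  q = (-5 - (-4)·1.3068) / (8) = 0.0284
Change: (0.0620, -0.0284) → max |·| = 0.0620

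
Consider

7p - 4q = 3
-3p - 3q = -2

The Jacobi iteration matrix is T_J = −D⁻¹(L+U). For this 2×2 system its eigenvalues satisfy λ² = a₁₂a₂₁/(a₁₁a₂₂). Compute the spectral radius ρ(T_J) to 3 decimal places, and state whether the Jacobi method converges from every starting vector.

0.756

a₁₂a₂₁/(a₁₁a₂₂) = (-4)·(-3) / ((7)·(-3)) = -0.571429
ρ = √|-0.571429| = √0.571429 = 0.756
ρ < 1, so Jacobi converges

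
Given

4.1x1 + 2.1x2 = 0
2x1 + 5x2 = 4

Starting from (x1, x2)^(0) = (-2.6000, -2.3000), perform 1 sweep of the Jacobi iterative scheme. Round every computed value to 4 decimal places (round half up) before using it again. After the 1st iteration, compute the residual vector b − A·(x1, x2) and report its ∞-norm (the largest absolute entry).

8.6938

Iteration 1:
  x1 = (0 - (2.1)·-2.3000) / (4.1) = 1.1780
  x2 = (4 - (2)·-2.6000) / (5) = 1.8400
Residual b − A·x = (-8.6938, -7.5560); ∞-norm = 8.6938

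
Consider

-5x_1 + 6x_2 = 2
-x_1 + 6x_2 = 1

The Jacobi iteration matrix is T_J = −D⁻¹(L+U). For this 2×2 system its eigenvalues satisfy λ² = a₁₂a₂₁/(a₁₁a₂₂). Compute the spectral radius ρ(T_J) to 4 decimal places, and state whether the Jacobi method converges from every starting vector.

0.4472

a₁₂a₂₁/(a₁₁a₂₂) = (6)·(-1) / ((-5)·(6)) = 0.200000
ρ = √|0.200000| = √0.200000 = 0.4472
ρ < 1, so Jacobi converges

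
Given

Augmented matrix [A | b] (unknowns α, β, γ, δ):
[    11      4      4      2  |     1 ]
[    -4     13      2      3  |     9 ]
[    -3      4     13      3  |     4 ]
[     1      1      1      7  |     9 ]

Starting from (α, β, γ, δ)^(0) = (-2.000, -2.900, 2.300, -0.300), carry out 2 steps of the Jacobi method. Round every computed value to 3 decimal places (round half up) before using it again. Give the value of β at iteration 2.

Iteration 1:
  α = (1 - (4)·-2.900 - (4)·2.300 - (2)·-0.300) / (11) = 0.364
  β = (9 - (-4)·-2.000 - (2)·2.300 - (3)·-0.300) / (13) = -0.208
  γ = (4 - (-3)·-2.000 - (4)·-2.900 - (3)·-0.300) / (13) = 0.808
  δ = (9 - (1)·-2.000 - (1)·-2.900 - (1)·2.300) / (7) = 1.657
Iteration 2:
  α = (1 - (4)·-0.208 - (4)·0.808 - (2)·1.657) / (11) = -0.429
  β = (9 - (-4)·0.364 - (2)·0.808 - (3)·1.657) / (13) = 0.298
  γ = (4 - (-3)·0.364 - (4)·-0.208 - (3)·1.657) / (13) = 0.073
  δ = (9 - (1)·0.364 - (1)·-0.208 - (1)·0.808) / (7) = 1.148

0.298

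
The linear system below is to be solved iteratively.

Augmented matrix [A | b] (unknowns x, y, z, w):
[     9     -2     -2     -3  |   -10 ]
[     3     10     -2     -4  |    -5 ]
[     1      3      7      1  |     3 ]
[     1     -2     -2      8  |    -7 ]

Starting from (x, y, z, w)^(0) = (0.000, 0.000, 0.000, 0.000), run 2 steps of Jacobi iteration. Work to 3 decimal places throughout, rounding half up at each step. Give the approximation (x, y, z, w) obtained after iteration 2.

(-1.419, -0.431, 0.927, -0.754)

Iteration 1:
  x = (-10 - (-2)·0.000 - (-2)·0.000 - (-3)·0.000) / (9) = -1.111
  y = (-5 - (3)·0.000 - (-2)·0.000 - (-4)·0.000) / (10) = -0.500
  z = (3 - (1)·0.000 - (3)·0.000 - (1)·0.000) / (7) = 0.429
  w = (-7 - (1)·0.000 - (-2)·0.000 - (-2)·0.000) / (8) = -0.875
Iteration 2:
  x = (-10 - (-2)·-0.500 - (-2)·0.429 - (-3)·-0.875) / (9) = -1.419
  y = (-5 - (3)·-1.111 - (-2)·0.429 - (-4)·-0.875) / (10) = -0.431
  z = (3 - (1)·-1.111 - (3)·-0.500 - (1)·-0.875) / (7) = 0.927
  w = (-7 - (1)·-1.111 - (-2)·-0.500 - (-2)·0.429) / (8) = -0.754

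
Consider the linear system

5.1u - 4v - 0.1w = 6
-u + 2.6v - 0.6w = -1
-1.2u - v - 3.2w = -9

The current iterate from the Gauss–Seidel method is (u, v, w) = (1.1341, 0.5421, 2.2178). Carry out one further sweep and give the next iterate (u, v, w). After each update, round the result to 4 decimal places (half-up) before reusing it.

One sweep:
  u = (6 - (-4)·0.5421 - (-0.1)·2.2178) / (5.1) = 1.6451
  v = (-1 - (-1)·1.6451 - (-0.6)·2.2178) / (2.6) = 0.7599
  w = (-9 - (-1.2)·1.6451 - (-1)·0.7599) / (-3.2) = 1.9581

(1.6451, 0.7599, 1.9581)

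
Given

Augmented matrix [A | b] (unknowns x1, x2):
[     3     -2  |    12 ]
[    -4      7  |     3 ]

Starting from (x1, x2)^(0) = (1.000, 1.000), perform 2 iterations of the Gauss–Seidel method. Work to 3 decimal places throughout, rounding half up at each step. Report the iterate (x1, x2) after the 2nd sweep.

(6.063, 3.893)

Iteration 1:
  x1 = (12 - (-2)·1.000) / (3) = 4.667
  x2 = (3 - (-4)·4.667) / (7) = 3.095
Iteration 2:
  x1 = (12 - (-2)·3.095) / (3) = 6.063
  x2 = (3 - (-4)·6.063) / (7) = 3.893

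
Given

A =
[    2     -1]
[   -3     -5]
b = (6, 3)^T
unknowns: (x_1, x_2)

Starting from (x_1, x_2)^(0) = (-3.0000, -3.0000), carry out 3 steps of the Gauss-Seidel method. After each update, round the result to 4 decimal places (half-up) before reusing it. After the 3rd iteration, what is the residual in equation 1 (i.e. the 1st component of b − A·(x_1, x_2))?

0.1350

Iteration 1:
  x_1 = (6 - (-1)·-3.0000) / (2) = 1.5000
  x_2 = (3 - (-3)·1.5000) / (-5) = -1.5000
Iteration 2:
  x_1 = (6 - (-1)·-1.5000) / (2) = 2.2500
  x_2 = (3 - (-3)·2.2500) / (-5) = -1.9500
Iteration 3:
  x_1 = (6 - (-1)·-1.9500) / (2) = 2.0250
  x_2 = (3 - (-3)·2.0250) / (-5) = -1.8150
Residual b − A·x = (0.1350, 0.0000)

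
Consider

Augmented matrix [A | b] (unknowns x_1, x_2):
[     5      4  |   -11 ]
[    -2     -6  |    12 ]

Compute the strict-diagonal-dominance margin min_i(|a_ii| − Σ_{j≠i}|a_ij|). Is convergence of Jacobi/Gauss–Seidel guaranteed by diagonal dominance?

row 1: |5| − (4) = 1
row 2: |-6| − (2) = 4
minimum over rows = 1 → strictly diagonally dominant (convergence guaranteed)

1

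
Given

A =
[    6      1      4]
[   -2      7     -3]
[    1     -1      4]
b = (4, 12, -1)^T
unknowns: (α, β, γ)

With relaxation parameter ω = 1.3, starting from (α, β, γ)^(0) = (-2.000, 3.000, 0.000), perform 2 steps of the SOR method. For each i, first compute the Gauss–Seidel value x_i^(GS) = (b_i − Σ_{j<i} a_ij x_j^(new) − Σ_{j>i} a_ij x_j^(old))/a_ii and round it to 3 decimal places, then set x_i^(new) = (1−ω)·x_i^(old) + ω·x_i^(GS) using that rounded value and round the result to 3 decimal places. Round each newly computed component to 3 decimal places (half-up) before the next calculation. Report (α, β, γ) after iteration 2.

Iteration 1:
  α: GS value = (4 - (1)·3.000 - (4)·0.000) / (6) = 0.167;  α ← (1−ω)·-2.000 + ω·0.167 = 0.817
  β: GS value = (12 - (-2)·0.817 - (-3)·0.000) / (7) = 1.948;  β ← (1−ω)·3.000 + ω·1.948 = 1.632
  γ: GS value = (-1 - (1)·0.817 - (-1)·1.632) / (4) = -0.046;  γ ← (1−ω)·0.000 + ω·-0.046 = -0.060
Iteration 2:
  α: GS value = (4 - (1)·1.632 - (4)·-0.060) / (6) = 0.435;  α ← (1−ω)·0.817 + ω·0.435 = 0.320
  β: GS value = (12 - (-2)·0.320 - (-3)·-0.060) / (7) = 1.780;  β ← (1−ω)·1.632 + ω·1.780 = 1.824
  γ: GS value = (-1 - (1)·0.320 - (-1)·1.824) / (4) = 0.126;  γ ← (1−ω)·-0.060 + ω·0.126 = 0.182

(0.320, 1.824, 0.182)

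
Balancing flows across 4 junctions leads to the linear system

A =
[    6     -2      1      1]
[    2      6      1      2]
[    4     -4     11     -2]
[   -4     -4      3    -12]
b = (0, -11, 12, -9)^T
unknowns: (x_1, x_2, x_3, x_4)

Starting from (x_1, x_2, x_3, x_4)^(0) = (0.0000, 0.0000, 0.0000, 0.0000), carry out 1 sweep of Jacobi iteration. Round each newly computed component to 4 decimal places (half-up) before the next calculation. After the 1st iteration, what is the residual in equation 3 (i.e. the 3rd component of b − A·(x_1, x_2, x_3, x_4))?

Iteration 1:
  x_1 = (0 - (-2)·0.0000 - (1)·0.0000 - (1)·0.0000) / (6) = 0.0000
  x_2 = (-11 - (2)·0.0000 - (1)·0.0000 - (2)·0.0000) / (6) = -1.8333
  x_3 = (12 - (4)·0.0000 - (-4)·0.0000 - (-2)·0.0000) / (11) = 1.0909
  x_4 = (-9 - (-4)·0.0000 - (-4)·0.0000 - (3)·0.0000) / (-12) = 0.7500
Residual b − A·x = (-5.5075, -2.5911, -5.8331, -10.6059)

-5.8331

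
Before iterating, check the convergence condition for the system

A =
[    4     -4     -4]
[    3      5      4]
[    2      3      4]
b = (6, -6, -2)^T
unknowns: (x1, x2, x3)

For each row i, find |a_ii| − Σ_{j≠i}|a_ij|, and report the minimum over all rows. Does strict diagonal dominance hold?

-4

row 1: |4| − (4+4) = -4
row 2: |5| − (3+4) = -2
row 3: |4| − (2+3) = -1
minimum over rows = -4 → not strictly diagonally dominant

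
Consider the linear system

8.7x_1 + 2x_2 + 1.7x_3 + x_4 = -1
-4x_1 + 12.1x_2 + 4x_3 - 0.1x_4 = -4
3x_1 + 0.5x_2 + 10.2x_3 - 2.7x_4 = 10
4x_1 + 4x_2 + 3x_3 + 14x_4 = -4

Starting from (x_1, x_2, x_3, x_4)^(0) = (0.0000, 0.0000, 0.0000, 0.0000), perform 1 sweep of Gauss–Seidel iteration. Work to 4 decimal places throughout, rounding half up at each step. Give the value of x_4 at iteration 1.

-0.3688

Iteration 1:
  x_1 = (-1 - (2)·0.0000 - (1.7)·0.0000 - (1)·0.0000) / (8.7) = -0.1149
  x_2 = (-4 - (-4)·-0.1149 - (4)·0.0000 - (-0.1)·0.0000) / (12.1) = -0.3686
  x_3 = (10 - (3)·-0.1149 - (0.5)·-0.3686 - (-2.7)·0.0000) / (10.2) = 1.0323
  x_4 = (-4 - (4)·-0.1149 - (4)·-0.3686 - (3)·1.0323) / (14) = -0.3688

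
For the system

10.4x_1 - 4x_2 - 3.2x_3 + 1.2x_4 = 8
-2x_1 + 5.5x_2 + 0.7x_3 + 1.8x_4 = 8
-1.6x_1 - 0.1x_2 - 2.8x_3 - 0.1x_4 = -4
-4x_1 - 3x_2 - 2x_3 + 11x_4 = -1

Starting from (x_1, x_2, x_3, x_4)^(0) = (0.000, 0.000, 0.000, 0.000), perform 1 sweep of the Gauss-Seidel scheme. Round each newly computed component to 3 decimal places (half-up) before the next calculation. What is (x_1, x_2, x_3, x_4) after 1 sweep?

(0.769, 1.734, 0.927, 0.830)

Iteration 1:
  x_1 = (8 - (-4)·0.000 - (-3.2)·0.000 - (1.2)·0.000) / (10.4) = 0.769
  x_2 = (8 - (-2)·0.769 - (0.7)·0.000 - (1.8)·0.000) / (5.5) = 1.734
  x_3 = (-4 - (-1.6)·0.769 - (-0.1)·1.734 - (-0.1)·0.000) / (-2.8) = 0.927
  x_4 = (-1 - (-4)·0.769 - (-3)·1.734 - (-2)·0.927) / (11) = 0.830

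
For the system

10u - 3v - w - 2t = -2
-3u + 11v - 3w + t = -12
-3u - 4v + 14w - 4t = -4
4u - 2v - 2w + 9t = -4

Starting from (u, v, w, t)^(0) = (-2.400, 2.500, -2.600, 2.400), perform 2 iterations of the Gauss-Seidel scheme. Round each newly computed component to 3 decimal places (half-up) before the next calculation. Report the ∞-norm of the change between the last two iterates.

1.743

Iteration 1:
  u = (-2 - (-3)·2.500 - (-1)·-2.600 - (-2)·2.400) / (10) = 0.770
  v = (-12 - (-3)·0.770 - (-3)·-2.600 - (1)·2.400) / (11) = -1.808
  w = (-4 - (-3)·0.770 - (-4)·-1.808 - (-4)·2.400) / (14) = 0.048
  t = (-4 - (4)·0.770 - (-2)·-1.808 - (-2)·0.048) / (9) = -1.178
Iteration 2:
  u = (-2 - (-3)·-1.808 - (-1)·0.048 - (-2)·-1.178) / (10) = -0.973
  v = (-12 - (-3)·-0.973 - (-3)·0.048 - (1)·-1.178) / (11) = -1.236
  w = (-4 - (-3)·-0.973 - (-4)·-1.236 - (-4)·-1.178) / (14) = -1.184
  t = (-4 - (4)·-0.973 - (-2)·-1.236 - (-2)·-1.184) / (9) = -0.550
Change: (-1.743, 0.572, -1.232, 0.628) → max |·| = 1.743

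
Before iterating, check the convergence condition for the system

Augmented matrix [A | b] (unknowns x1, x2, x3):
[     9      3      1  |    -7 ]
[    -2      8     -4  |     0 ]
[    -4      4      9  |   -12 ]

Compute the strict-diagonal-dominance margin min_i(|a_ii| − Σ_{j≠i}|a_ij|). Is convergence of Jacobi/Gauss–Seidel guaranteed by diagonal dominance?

1

row 1: |9| − (3+1) = 5
row 2: |8| − (2+4) = 2
row 3: |9| − (4+4) = 1
minimum over rows = 1 → strictly diagonally dominant (convergence guaranteed)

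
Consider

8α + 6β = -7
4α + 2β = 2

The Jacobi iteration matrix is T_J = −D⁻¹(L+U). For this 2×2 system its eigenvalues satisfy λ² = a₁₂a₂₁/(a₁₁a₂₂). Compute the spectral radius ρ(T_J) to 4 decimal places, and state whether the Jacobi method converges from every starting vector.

1.2247

a₁₂a₂₁/(a₁₁a₂₂) = (6)·(4) / ((8)·(2)) = 1.500000
ρ = √|1.500000| = √1.500000 = 1.2247
ρ > 1, so Jacobi diverges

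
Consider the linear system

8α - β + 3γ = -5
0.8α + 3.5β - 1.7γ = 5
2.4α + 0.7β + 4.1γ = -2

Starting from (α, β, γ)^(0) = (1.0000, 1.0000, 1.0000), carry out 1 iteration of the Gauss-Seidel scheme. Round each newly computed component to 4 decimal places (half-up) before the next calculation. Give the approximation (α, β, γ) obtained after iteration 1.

Iteration 1:
  α = (-5 - (-1)·1.0000 - (3)·1.0000) / (8) = -0.8750
  β = (5 - (0.8)·-0.8750 - (-1.7)·1.0000) / (3.5) = 2.1143
  γ = (-2 - (2.4)·-0.8750 - (0.7)·2.1143) / (4.1) = -0.3366

(-0.8750, 2.1143, -0.3366)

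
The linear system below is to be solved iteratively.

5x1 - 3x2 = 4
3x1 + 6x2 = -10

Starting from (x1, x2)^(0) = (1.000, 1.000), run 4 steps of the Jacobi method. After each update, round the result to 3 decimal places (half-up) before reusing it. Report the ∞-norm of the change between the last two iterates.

0.570

Iteration 1:
  x1 = (4 - (-3)·1.000) / (5) = 1.400
  x2 = (-10 - (3)·1.000) / (6) = -2.167
Iteration 2:
  x1 = (4 - (-3)·-2.167) / (5) = -0.500
  x2 = (-10 - (3)·1.400) / (6) = -2.367
Iteration 3:
  x1 = (4 - (-3)·-2.367) / (5) = -0.620
  x2 = (-10 - (3)·-0.500) / (6) = -1.417
Iteration 4:
  x1 = (4 - (-3)·-1.417) / (5) = -0.050
  x2 = (-10 - (3)·-0.620) / (6) = -1.357
Change: (0.570, 0.060) → max |·| = 0.570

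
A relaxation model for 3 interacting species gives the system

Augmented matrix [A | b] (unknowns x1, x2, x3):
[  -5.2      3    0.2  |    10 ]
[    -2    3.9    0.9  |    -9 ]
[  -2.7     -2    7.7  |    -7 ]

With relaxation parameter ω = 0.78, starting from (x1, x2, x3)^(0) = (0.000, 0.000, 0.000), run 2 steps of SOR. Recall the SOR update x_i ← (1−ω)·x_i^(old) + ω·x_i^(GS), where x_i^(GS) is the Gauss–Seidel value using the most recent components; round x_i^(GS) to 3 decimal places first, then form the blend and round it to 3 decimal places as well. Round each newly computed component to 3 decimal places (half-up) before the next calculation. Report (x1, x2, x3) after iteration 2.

(-2.958, -3.222, -2.524)

Iteration 1:
  x1: GS value = (10 - (3)·0.000 - (0.2)·0.000) / (-5.2) = -1.923;  x1 ← (1−ω)·0.000 + ω·-1.923 = -1.500
  x2: GS value = (-9 - (-2)·-1.500 - (0.9)·0.000) / (3.9) = -3.077;  x2 ← (1−ω)·0.000 + ω·-3.077 = -2.400
  x3: GS value = (-7 - (-2.7)·-1.500 - (-2)·-2.400) / (7.7) = -2.058;  x3 ← (1−ω)·0.000 + ω·-2.058 = -1.605
Iteration 2:
  x1: GS value = (10 - (3)·-2.400 - (0.2)·-1.605) / (-5.2) = -3.369;  x1 ← (1−ω)·-1.500 + ω·-3.369 = -2.958
  x2: GS value = (-9 - (-2)·-2.958 - (0.9)·-1.605) / (3.9) = -3.454;  x2 ← (1−ω)·-2.400 + ω·-3.454 = -3.222
  x3: GS value = (-7 - (-2.7)·-2.958 - (-2)·-3.222) / (7.7) = -2.783;  x3 ← (1−ω)·-1.605 + ω·-2.783 = -2.524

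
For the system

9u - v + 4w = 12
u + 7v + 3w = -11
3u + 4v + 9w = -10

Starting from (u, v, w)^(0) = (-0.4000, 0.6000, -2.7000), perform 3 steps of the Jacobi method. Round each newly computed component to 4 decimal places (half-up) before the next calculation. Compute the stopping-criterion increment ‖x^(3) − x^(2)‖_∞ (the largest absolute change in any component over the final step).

0.7189

Iteration 1:
  u = (12 - (-1)·0.6000 - (4)·-2.7000) / (9) = 2.6000
  v = (-11 - (1)·-0.4000 - (3)·-2.7000) / (7) = -0.3571
  w = (-10 - (3)·-0.4000 - (4)·0.6000) / (9) = -1.2444
Iteration 2:
  u = (12 - (-1)·-0.3571 - (4)·-1.2444) / (9) = 1.8467
  v = (-11 - (1)·2.6000 - (3)·-1.2444) / (7) = -1.4095
  w = (-10 - (3)·2.6000 - (4)·-0.3571) / (9) = -1.8191
Iteration 3:
  u = (12 - (-1)·-1.4095 - (4)·-1.8191) / (9) = 1.9852
  v = (-11 - (1)·1.8467 - (3)·-1.8191) / (7) = -1.0556
  w = (-10 - (3)·1.8467 - (4)·-1.4095) / (9) = -1.1002
Change: (0.1385, 0.3539, 0.7189) → max |·| = 0.7189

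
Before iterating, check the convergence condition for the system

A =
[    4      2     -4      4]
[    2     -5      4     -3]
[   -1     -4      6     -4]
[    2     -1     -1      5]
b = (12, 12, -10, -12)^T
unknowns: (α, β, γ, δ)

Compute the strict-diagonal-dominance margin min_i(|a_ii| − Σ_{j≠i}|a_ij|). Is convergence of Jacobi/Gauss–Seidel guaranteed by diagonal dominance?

-6

row 1: |4| − (2+4+4) = -6
row 2: |-5| − (2+4+3) = -4
row 3: |6| − (1+4+4) = -3
row 4: |5| − (2+1+1) = 1
minimum over rows = -6 → not strictly diagonally dominant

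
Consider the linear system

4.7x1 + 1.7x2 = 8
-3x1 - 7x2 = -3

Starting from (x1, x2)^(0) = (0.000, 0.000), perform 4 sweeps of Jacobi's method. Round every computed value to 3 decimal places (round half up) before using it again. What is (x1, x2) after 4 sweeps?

Iteration 1:
  x1 = (8 - (1.7)·0.000) / (4.7) = 1.702
  x2 = (-3 - (-3)·0.000) / (-7) = 0.429
Iteration 2:
  x1 = (8 - (1.7)·0.429) / (4.7) = 1.547
  x2 = (-3 - (-3)·1.702) / (-7) = -0.301
Iteration 3:
  x1 = (8 - (1.7)·-0.301) / (4.7) = 1.811
  x2 = (-3 - (-3)·1.547) / (-7) = -0.234
Iteration 4:
  x1 = (8 - (1.7)·-0.234) / (4.7) = 1.787
  x2 = (-3 - (-3)·1.811) / (-7) = -0.348

(1.787, -0.348)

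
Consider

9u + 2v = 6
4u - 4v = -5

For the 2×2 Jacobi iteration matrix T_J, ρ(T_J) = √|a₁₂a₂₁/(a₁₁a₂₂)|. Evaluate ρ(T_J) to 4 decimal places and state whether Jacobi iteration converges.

a₁₂a₂₁/(a₁₁a₂₂) = (2)·(4) / ((9)·(-4)) = -0.222222
ρ = √|-0.222222| = √0.222222 = 0.4714
ρ < 1, so Jacobi converges

0.4714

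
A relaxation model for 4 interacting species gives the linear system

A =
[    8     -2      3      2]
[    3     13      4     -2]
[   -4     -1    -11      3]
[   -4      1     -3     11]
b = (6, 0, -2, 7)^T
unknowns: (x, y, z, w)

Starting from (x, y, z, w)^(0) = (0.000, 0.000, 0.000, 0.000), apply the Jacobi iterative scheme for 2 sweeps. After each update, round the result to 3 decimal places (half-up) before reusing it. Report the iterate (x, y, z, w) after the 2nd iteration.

Iteration 1:
  x = (6 - (-2)·0.000 - (3)·0.000 - (2)·0.000) / (8) = 0.750
  y = (0 - (3)·0.000 - (4)·0.000 - (-2)·0.000) / (13) = 0.000
  z = (-2 - (-4)·0.000 - (-1)·0.000 - (3)·0.000) / (-11) = 0.182
  w = (7 - (-4)·0.000 - (1)·0.000 - (-3)·0.000) / (11) = 0.636
Iteration 2:
  x = (6 - (-2)·0.000 - (3)·0.182 - (2)·0.636) / (8) = 0.523
  y = (0 - (3)·0.750 - (4)·0.182 - (-2)·0.636) / (13) = -0.131
  z = (-2 - (-4)·0.750 - (-1)·0.000 - (3)·0.636) / (-11) = 0.083
  w = (7 - (-4)·0.750 - (1)·0.000 - (-3)·0.182) / (11) = 0.959

(0.523, -0.131, 0.083, 0.959)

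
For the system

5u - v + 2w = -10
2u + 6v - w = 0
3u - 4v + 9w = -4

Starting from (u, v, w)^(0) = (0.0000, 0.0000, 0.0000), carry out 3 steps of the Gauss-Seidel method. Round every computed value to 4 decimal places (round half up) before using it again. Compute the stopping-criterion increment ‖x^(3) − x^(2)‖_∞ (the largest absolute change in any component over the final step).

Iteration 1:
  u = (-10 - (-1)·0.0000 - (2)·0.0000) / (5) = -2.0000
  v = (0 - (2)·-2.0000 - (-1)·0.0000) / (6) = 0.6667
  w = (-4 - (3)·-2.0000 - (-4)·0.6667) / (9) = 0.5185
Iteration 2:
  u = (-10 - (-1)·0.6667 - (2)·0.5185) / (5) = -2.0741
  v = (0 - (2)·-2.0741 - (-1)·0.5185) / (6) = 0.7778
  w = (-4 - (3)·-2.0741 - (-4)·0.7778) / (9) = 0.5926
Iteration 3:
  u = (-10 - (-1)·0.7778 - (2)·0.5926) / (5) = -2.0815
  v = (0 - (2)·-2.0815 - (-1)·0.5926) / (6) = 0.7926
  w = (-4 - (3)·-2.0815 - (-4)·0.7926) / (9) = 0.6017
Change: (-0.0074, 0.0148, 0.0091) → max |·| = 0.0148

0.0148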